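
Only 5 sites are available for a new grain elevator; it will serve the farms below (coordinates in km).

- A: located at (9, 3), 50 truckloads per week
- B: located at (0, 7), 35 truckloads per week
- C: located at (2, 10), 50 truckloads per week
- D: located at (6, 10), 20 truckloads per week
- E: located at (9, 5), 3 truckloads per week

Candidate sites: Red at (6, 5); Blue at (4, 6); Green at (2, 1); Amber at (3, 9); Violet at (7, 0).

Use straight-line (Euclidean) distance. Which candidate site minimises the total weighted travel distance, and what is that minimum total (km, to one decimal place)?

Total weighted distance at each candidate:
  Red (6, 5): total = 830.8
  Blue (4, 6): total = 764.2
  Green (2, 1): total = 1256.5
  Amber (3, 9): total = 706.0
  Violet (7, 0): total = 1302.9
Minimum is at Amber with total 706.0 km.

Amber, total 706.0 km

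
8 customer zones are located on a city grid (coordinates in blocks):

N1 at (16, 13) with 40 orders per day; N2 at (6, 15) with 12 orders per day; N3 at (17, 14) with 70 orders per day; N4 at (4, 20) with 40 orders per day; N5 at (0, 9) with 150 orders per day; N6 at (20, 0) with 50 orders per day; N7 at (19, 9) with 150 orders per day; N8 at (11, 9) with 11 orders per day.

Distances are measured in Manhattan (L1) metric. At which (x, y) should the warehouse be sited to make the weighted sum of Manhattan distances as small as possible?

(17, 9)

Manhattan distance separates: Σwᵢ(|x−xᵢ|+|y−yᵢ|) = Σwᵢ|x−xᵢ| + Σwᵢ|y−yᵢ|, so x and y are optimised independently as 1-D weighted medians.
Total weight W = 523; half = 261.5.
x-coordinate, sorted with cumulative weight:
  x=0 (N5, w=150) cum 150
  x=4 (N4, w=40) cum 190
  x=6 (N2, w=12) cum 202
  x=11 (N8, w=11) cum 213
  x=16 (N1, w=40) cum 253
  x=17 (N3, w=70) cum 323  ← median
  x=19 (N7, w=150) cum 473
  x=20 (N6, w=50) cum 523
⇒ x* = 17
y-coordinate, sorted with cumulative weight:
  y=0 (N6, w=50) cum 50
  y=9 (N5, w=150) cum 200
  y=9 (N7, w=150) cum 350  ← median
  y=9 (N8, w=11) cum 361
  y=13 (N1, w=40) cum 401
  y=14 (N3, w=70) cum 471
  y=15 (N2, w=12) cum 483
  y=20 (N4, w=40) cum 523
⇒ y* = 9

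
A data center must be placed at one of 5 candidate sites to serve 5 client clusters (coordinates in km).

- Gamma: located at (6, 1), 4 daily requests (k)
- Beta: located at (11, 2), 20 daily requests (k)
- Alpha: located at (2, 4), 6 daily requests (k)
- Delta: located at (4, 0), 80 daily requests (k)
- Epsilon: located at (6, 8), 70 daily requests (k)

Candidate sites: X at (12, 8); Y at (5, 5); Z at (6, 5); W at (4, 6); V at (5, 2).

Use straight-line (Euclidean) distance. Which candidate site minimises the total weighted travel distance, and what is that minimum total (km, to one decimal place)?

Total weighted distance at each candidate:
  X (12, 8): total = 1548.3
  Y (5, 5): total = 798.9
  Z (6, 5): total = 798.2
  W (4, 6): total = 877.7
  V (5, 2): total = 752.0
Minimum is at V with total 752.0 km.

V, total 752.0 km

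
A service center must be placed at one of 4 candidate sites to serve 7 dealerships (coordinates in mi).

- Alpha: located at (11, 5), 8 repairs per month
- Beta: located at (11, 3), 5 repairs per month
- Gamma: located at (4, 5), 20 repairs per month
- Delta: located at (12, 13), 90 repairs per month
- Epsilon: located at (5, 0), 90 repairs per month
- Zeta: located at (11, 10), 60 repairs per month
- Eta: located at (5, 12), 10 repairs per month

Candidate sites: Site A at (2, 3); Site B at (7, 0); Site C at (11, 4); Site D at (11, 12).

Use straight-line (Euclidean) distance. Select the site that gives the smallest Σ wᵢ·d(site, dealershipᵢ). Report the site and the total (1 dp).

Total weighted distance at each candidate:
  Site A (2, 3): total = 2608.9
  Site B (7, 0): total = 2394.3
  Site C (11, 4): total = 2078.4
  Site D (11, 12): total = 1813.7
Minimum is at Site D with total 1813.7 mi.

Site D, total 1813.7 mi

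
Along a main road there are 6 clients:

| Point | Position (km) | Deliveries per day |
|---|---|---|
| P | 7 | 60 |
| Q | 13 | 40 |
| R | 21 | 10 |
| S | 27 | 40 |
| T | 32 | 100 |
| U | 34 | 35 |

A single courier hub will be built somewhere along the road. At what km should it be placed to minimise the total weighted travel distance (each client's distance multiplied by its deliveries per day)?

For a sum of weighted absolute distances on a line, the optimum is the weighted median (not the mean). Total weight W = 285; half-weight = 142.5.
Sort by position and accumulate weight:
  km 7 (P, w=60) → cum 60
  km 13 (Q, w=40) → cum 100
  km 21 (R, w=10) → cum 110
  km 27 (S, w=40) → cum 150  ≥ 142.5 → median here
  km 32 (T, w=100) → cum 250
  km 34 (U, w=35) → cum 285
Optimal location: km 27.

x = 27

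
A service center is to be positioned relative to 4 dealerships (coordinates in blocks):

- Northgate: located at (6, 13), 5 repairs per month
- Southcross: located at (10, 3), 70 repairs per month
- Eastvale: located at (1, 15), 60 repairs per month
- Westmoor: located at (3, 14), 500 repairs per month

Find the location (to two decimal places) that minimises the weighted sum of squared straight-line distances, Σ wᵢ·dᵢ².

The minimiser of Σwᵢ‖p−pᵢ‖² is the weighted centroid p* = (Σwᵢpᵢ)/(Σwᵢ).
Σwᵢ = 635.
Σwᵢxᵢ = 5·6 + 70·10 + 60·1 + 500·3 = 2290.
Σwᵢyᵢ = 5·13 + 70·3 + 60·15 + 500·14 = 8175.
x* = 2290/635 = 3.61, y* = 8175/635 = 12.87.

(3.61, 12.87)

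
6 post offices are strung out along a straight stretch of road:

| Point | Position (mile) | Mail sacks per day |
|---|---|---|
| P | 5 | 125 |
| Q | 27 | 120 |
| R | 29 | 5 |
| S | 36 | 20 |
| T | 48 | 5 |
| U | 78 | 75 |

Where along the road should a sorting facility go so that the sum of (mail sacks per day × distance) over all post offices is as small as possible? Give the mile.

x = 27

For a sum of weighted absolute distances on a line, the optimum is the weighted median (not the mean). Total weight W = 350; half-weight = 175.
Sort by position and accumulate weight:
  mile 5 (P, w=125) → cum 125
  mile 27 (Q, w=120) → cum 245  ≥ 175 → median here
  mile 29 (R, w=5) → cum 250
  mile 36 (S, w=20) → cum 270
  mile 48 (T, w=5) → cum 275
  mile 78 (U, w=75) → cum 350
Optimal location: mile 27.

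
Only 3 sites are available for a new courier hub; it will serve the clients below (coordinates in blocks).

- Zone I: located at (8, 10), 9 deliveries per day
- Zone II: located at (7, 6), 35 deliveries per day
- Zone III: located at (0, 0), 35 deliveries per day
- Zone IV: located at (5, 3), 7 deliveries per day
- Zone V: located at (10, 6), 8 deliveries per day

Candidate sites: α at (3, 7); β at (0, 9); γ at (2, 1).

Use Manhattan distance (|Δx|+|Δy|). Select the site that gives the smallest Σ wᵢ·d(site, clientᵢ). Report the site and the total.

α, total 703 blocks

Total weighted distance at each candidate:
  α (3, 7): total = 703
  β (0, 9): total = 927
  γ (2, 1): total = 729
Minimum is at α with total 703 blocks.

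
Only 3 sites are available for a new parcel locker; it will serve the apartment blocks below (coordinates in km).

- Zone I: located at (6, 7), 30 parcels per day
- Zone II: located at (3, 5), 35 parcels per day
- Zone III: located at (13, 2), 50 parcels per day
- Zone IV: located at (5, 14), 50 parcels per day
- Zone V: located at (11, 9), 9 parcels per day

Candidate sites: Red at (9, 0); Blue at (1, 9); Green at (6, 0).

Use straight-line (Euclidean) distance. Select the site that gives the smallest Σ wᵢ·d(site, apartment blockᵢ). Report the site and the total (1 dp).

Blue, total 1422.9 km

Total weighted distance at each candidate:
  Red (9, 0): total = 1536.4
  Blue (1, 9): total = 1422.9
  Green (6, 0): total = 1572.5
Minimum is at Blue with total 1422.9 km.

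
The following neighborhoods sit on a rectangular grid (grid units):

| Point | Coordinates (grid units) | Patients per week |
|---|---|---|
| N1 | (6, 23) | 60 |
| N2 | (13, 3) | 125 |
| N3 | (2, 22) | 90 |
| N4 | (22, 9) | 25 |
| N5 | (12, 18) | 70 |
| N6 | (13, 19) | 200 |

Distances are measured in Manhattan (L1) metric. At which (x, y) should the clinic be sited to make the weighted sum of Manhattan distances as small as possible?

Manhattan distance separates: Σwᵢ(|x−xᵢ|+|y−yᵢ|) = Σwᵢ|x−xᵢ| + Σwᵢ|y−yᵢ|, so x and y are optimised independently as 1-D weighted medians.
Total weight W = 570; half = 285.
x-coordinate, sorted with cumulative weight:
  x=2 (N3, w=90) cum 90
  x=6 (N1, w=60) cum 150
  x=12 (N5, w=70) cum 220
  x=13 (N2, w=125) cum 345  ← median
  x=13 (N6, w=200) cum 545
  x=22 (N4, w=25) cum 570
⇒ x* = 13
y-coordinate, sorted with cumulative weight:
  y=3 (N2, w=125) cum 125
  y=9 (N4, w=25) cum 150
  y=18 (N5, w=70) cum 220
  y=19 (N6, w=200) cum 420  ← median
  y=22 (N3, w=90) cum 510
  y=23 (N1, w=60) cum 570
⇒ y* = 19

(13, 19)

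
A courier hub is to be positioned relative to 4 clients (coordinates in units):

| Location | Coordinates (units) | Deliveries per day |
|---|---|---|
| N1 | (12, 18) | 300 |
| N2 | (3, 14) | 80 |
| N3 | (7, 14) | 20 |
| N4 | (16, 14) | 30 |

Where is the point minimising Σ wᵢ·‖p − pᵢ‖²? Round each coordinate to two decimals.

(10.37, 16.79)

The minimiser of Σwᵢ‖p−pᵢ‖² is the weighted centroid p* = (Σwᵢpᵢ)/(Σwᵢ).
Σwᵢ = 430.
Σwᵢxᵢ = 300·12 + 80·3 + 20·7 + 30·16 = 4460.
Σwᵢyᵢ = 300·18 + 80·14 + 20·14 + 30·14 = 7220.
x* = 4460/430 = 10.37, y* = 7220/430 = 16.79.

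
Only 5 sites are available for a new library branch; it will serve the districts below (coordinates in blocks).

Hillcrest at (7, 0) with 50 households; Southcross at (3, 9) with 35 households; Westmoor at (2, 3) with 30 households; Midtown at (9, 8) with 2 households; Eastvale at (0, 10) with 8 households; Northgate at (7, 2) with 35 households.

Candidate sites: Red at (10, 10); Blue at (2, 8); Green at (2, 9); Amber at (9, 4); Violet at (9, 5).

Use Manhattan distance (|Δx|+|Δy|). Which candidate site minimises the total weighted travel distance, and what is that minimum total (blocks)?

Amber, total 1193 blocks

Total weighted distance at each candidate:
  Red (10, 10): total = 1851
  Blue (2, 8): total = 1301
  Green (2, 9): total = 1375
  Amber (9, 4): total = 1193
  Violet (9, 5): total = 1263
Minimum is at Amber with total 1193 blocks.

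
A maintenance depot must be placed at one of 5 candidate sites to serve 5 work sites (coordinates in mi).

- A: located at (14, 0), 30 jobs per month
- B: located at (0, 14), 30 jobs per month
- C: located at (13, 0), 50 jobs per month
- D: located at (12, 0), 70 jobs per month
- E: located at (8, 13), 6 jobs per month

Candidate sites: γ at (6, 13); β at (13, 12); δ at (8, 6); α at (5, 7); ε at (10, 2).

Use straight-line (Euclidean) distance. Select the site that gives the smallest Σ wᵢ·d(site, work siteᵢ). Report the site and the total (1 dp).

ε, total 1048.1 mi

Total weighted distance at each candidate:
  γ (6, 13): total = 2392.9
  β (13, 12): total = 2229.3
  δ (8, 6): total = 1531.3
  α (5, 7): total = 1864.8
  ε (10, 2): total = 1048.1
Minimum is at ε with total 1048.1 mi.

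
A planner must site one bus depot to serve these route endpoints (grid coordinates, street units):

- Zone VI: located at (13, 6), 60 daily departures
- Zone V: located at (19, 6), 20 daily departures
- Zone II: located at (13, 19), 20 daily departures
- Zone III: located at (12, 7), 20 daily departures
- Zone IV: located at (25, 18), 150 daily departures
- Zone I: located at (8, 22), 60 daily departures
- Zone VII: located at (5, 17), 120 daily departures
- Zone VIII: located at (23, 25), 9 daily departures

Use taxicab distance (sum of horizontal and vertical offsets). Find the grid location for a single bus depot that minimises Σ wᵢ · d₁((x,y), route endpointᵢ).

Manhattan distance separates: Σwᵢ(|x−xᵢ|+|y−yᵢ|) = Σwᵢ|x−xᵢ| + Σwᵢ|y−yᵢ|, so x and y are optimised independently as 1-D weighted medians.
Total weight W = 459; half = 229.5.
x-coordinate, sorted with cumulative weight:
  x=5 (Zone VII, w=120) cum 120
  x=8 (Zone I, w=60) cum 180
  x=12 (Zone III, w=20) cum 200
  x=13 (Zone VI, w=60) cum 260  ← median
  x=13 (Zone II, w=20) cum 280
  x=19 (Zone V, w=20) cum 300
  x=23 (Zone VIII, w=9) cum 309
  x=25 (Zone IV, w=150) cum 459
⇒ x* = 13
y-coordinate, sorted with cumulative weight:
  y=6 (Zone VI, w=60) cum 60
  y=6 (Zone V, w=20) cum 80
  y=7 (Zone III, w=20) cum 100
  y=17 (Zone VII, w=120) cum 220
  y=18 (Zone IV, w=150) cum 370  ← median
  y=19 (Zone II, w=20) cum 390
  y=22 (Zone I, w=60) cum 450
  y=25 (Zone VIII, w=9) cum 459
⇒ y* = 18

(13, 18)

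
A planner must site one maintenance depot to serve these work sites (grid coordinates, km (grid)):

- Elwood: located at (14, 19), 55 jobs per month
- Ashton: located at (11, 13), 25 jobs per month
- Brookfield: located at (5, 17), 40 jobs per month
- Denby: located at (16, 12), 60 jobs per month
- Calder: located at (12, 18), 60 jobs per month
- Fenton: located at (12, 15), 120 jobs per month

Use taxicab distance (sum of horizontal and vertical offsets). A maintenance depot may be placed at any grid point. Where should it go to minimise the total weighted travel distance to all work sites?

Manhattan distance separates: Σwᵢ(|x−xᵢ|+|y−yᵢ|) = Σwᵢ|x−xᵢ| + Σwᵢ|y−yᵢ|, so x and y are optimised independently as 1-D weighted medians.
Total weight W = 360; half = 180.
x-coordinate, sorted with cumulative weight:
  x=5 (Brookfield, w=40) cum 40
  x=11 (Ashton, w=25) cum 65
  x=12 (Calder, w=60) cum 125
  x=12 (Fenton, w=120) cum 245  ← median
  x=14 (Elwood, w=55) cum 300
  x=16 (Denby, w=60) cum 360
⇒ x* = 12
y-coordinate, sorted with cumulative weight:
  y=12 (Denby, w=60) cum 60
  y=13 (Ashton, w=25) cum 85
  y=15 (Fenton, w=120) cum 205  ← median
  y=17 (Brookfield, w=40) cum 245
  y=18 (Calder, w=60) cum 305
  y=19 (Elwood, w=55) cum 360
⇒ y* = 15

(12, 15)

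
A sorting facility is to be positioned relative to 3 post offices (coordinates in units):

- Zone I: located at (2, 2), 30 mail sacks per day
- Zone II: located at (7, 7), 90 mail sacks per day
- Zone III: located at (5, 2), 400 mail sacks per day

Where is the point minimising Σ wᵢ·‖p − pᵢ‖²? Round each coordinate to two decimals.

The minimiser of Σwᵢ‖p−pᵢ‖² is the weighted centroid p* = (Σwᵢpᵢ)/(Σwᵢ).
Σwᵢ = 520.
Σwᵢxᵢ = 30·2 + 90·7 + 400·5 = 2690.
Σwᵢyᵢ = 30·2 + 90·7 + 400·2 = 1490.
x* = 2690/520 = 5.17, y* = 1490/520 = 2.87.

(5.17, 2.87)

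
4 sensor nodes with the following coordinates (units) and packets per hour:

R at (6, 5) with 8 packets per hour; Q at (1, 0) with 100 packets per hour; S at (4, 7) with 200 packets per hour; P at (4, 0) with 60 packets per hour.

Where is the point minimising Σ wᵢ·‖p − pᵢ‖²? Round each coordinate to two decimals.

The minimiser of Σwᵢ‖p−pᵢ‖² is the weighted centroid p* = (Σwᵢpᵢ)/(Σwᵢ).
Σwᵢ = 368.
Σwᵢxᵢ = 8·6 + 100·1 + 200·4 + 60·4 = 1188.
Σwᵢyᵢ = 8·5 + 100·0 + 200·7 + 60·0 = 1440.
x* = 1188/368 = 3.23, y* = 1440/368 = 3.91.

(3.23, 3.91)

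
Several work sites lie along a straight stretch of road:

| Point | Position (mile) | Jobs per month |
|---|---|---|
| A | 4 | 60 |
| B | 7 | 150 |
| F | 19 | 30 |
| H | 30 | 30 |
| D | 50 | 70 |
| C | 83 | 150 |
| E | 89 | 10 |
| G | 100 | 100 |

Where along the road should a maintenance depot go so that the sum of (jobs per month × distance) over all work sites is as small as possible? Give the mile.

For a sum of weighted absolute distances on a line, the optimum is the weighted median (not the mean). Total weight W = 600; half-weight = 300.
Sort by position and accumulate weight:
  mile 4 (A, w=60) → cum 60
  mile 7 (B, w=150) → cum 210
  mile 19 (F, w=30) → cum 240
  mile 30 (H, w=30) → cum 270
  mile 50 (D, w=70) → cum 340  ≥ 300 → median here
  mile 83 (C, w=150) → cum 490
  mile 89 (E, w=10) → cum 500
  mile 100 (G, w=100) → cum 600
Optimal location: mile 50.

x = 50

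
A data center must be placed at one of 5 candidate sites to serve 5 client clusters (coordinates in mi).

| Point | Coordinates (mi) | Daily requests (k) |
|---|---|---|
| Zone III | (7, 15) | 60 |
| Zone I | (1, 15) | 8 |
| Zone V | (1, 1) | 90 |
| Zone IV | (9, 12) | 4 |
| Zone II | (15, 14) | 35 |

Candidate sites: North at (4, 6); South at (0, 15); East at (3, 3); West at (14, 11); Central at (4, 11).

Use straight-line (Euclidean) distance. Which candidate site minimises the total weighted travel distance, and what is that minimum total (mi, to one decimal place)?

Total weighted distance at each candidate:
  North (4, 6): total = 1677.2
  South (0, 15): total = 2255.3
  East (3, 3): total = 1723.9
  West (14, 11): total = 2199.7
  Central (4, 11): total = 1699.1
Minimum is at North with total 1677.2 mi.

North, total 1677.2 mi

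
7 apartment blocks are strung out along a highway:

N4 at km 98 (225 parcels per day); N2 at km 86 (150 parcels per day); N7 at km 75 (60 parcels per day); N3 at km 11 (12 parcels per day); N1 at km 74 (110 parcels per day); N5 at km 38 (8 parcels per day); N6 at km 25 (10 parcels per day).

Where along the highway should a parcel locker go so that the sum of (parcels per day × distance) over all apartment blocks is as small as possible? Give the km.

x = 86

For a sum of weighted absolute distances on a line, the optimum is the weighted median (not the mean). Total weight W = 575; half-weight = 287.5.
Sort by position and accumulate weight:
  km 11 (N3, w=12) → cum 12
  km 25 (N6, w=10) → cum 22
  km 38 (N5, w=8) → cum 30
  km 74 (N1, w=110) → cum 140
  km 75 (N7, w=60) → cum 200
  km 86 (N2, w=150) → cum 350  ≥ 287.5 → median here
  km 98 (N4, w=225) → cum 575
Optimal location: km 86.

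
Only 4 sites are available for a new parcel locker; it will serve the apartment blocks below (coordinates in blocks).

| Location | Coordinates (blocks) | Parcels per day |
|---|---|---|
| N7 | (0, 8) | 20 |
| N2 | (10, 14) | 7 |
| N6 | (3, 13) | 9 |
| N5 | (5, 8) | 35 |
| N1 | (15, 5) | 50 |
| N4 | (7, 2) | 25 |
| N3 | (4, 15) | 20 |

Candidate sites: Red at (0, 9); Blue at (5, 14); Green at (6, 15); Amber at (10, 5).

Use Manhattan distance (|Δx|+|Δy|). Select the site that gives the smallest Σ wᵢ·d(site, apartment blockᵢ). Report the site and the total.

Total weighted distance at each candidate:
  Red (0, 9): total = 1898
  Blue (5, 14): total = 1832
  Green (6, 15): total = 1960
  Amber (10, 5): total = 1458
Minimum is at Amber with total 1458 blocks.

Amber, total 1458 blocks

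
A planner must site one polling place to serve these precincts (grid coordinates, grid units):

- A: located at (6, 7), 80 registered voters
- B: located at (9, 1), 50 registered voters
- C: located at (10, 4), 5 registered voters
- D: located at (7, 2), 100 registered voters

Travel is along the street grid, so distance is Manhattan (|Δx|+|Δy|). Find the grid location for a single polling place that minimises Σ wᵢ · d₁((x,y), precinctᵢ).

(7, 2)

Manhattan distance separates: Σwᵢ(|x−xᵢ|+|y−yᵢ|) = Σwᵢ|x−xᵢ| + Σwᵢ|y−yᵢ|, so x and y are optimised independently as 1-D weighted medians.
Total weight W = 235; half = 117.5.
x-coordinate, sorted with cumulative weight:
  x=6 (A, w=80) cum 80
  x=7 (D, w=100) cum 180  ← median
  x=9 (B, w=50) cum 230
  x=10 (C, w=5) cum 235
⇒ x* = 7
y-coordinate, sorted with cumulative weight:
  y=1 (B, w=50) cum 50
  y=2 (D, w=100) cum 150  ← median
  y=4 (C, w=5) cum 155
  y=7 (A, w=80) cum 235
⇒ y* = 2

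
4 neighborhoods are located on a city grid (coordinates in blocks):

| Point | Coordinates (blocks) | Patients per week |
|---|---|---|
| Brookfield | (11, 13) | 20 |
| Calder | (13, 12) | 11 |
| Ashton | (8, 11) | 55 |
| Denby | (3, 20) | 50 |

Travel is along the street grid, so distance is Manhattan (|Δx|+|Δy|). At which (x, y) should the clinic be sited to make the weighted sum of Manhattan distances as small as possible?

(8, 13)

Manhattan distance separates: Σwᵢ(|x−xᵢ|+|y−yᵢ|) = Σwᵢ|x−xᵢ| + Σwᵢ|y−yᵢ|, so x and y are optimised independently as 1-D weighted medians.
Total weight W = 136; half = 68.
x-coordinate, sorted with cumulative weight:
  x=3 (Denby, w=50) cum 50
  x=8 (Ashton, w=55) cum 105  ← median
  x=11 (Brookfield, w=20) cum 125
  x=13 (Calder, w=11) cum 136
⇒ x* = 8
y-coordinate, sorted with cumulative weight:
  y=11 (Ashton, w=55) cum 55
  y=12 (Calder, w=11) cum 66
  y=13 (Brookfield, w=20) cum 86  ← median
  y=20 (Denby, w=50) cum 136
⇒ y* = 13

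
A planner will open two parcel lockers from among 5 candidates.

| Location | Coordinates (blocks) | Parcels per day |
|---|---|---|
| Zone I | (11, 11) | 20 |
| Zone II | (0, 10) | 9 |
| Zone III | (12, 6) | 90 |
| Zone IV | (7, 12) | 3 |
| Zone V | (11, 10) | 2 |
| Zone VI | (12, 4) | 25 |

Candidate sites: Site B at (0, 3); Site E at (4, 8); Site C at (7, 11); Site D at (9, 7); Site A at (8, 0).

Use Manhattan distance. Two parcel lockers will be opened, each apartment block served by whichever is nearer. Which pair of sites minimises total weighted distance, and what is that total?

{Site C, Site D}, total 675

Evaluate every pair (each demand assigned to the nearer of the two):
  {Site C, Site D}: total = 675
  {Site E, Site D}: total = 715
  {Site B, Site D}: total = 724
  {Site D, Site A}: total = 769
  {Site C, Site A}: total = 1265
  {Site E, Site C}: total = 1347
  {Site B, Site C}: total = 1356
  {Site E, Site A}: total = 1393
  {Site B, Site E}: total = 1493
  {Site B, Site A}: total = 1508
Best pair: {Site C, Site D} with total 675.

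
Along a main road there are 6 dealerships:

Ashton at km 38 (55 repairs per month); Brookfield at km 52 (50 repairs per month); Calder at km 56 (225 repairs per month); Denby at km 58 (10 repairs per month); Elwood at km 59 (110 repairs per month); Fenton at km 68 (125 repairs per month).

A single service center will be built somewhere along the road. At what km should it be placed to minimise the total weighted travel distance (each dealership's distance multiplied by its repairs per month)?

For a sum of weighted absolute distances on a line, the optimum is the weighted median (not the mean). Total weight W = 575; half-weight = 287.5.
Sort by position and accumulate weight:
  km 38 (Ashton, w=55) → cum 55
  km 52 (Brookfield, w=50) → cum 105
  km 56 (Calder, w=225) → cum 330  ≥ 287.5 → median here
  km 58 (Denby, w=10) → cum 340
  km 59 (Elwood, w=110) → cum 450
  km 68 (Fenton, w=125) → cum 575
Optimal location: km 56.

x = 56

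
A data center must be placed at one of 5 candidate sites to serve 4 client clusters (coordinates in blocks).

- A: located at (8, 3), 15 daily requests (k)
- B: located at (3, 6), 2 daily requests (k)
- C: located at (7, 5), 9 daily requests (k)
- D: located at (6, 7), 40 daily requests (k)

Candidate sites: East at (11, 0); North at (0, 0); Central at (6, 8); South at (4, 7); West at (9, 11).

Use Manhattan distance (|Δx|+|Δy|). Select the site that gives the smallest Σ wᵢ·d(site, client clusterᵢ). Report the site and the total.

Central, total 191 blocks

Total weighted distance at each candidate:
  East (11, 0): total = 679
  North (0, 0): total = 811
  Central (6, 8): total = 191
  South (4, 7): total = 249
  West (9, 11): total = 509
Minimum is at Central with total 191 blocks.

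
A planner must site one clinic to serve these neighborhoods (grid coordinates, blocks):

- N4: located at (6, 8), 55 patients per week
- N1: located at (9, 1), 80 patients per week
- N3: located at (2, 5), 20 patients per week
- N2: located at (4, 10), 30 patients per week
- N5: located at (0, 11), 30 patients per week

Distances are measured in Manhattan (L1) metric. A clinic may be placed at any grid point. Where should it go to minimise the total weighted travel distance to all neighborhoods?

Manhattan distance separates: Σwᵢ(|x−xᵢ|+|y−yᵢ|) = Σwᵢ|x−xᵢ| + Σwᵢ|y−yᵢ|, so x and y are optimised independently as 1-D weighted medians.
Total weight W = 215; half = 107.5.
x-coordinate, sorted with cumulative weight:
  x=0 (N5, w=30) cum 30
  x=2 (N3, w=20) cum 50
  x=4 (N2, w=30) cum 80
  x=6 (N4, w=55) cum 135  ← median
  x=9 (N1, w=80) cum 215
⇒ x* = 6
y-coordinate, sorted with cumulative weight:
  y=1 (N1, w=80) cum 80
  y=5 (N3, w=20) cum 100
  y=8 (N4, w=55) cum 155  ← median
  y=10 (N2, w=30) cum 185
  y=11 (N5, w=30) cum 215
⇒ y* = 8

(6, 8)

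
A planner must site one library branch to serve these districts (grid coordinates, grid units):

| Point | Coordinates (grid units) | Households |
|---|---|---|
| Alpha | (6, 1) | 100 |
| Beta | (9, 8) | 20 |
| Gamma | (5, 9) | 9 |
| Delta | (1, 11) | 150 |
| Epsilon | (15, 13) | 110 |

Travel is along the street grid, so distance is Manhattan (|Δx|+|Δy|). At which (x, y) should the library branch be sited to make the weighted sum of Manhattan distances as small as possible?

Manhattan distance separates: Σwᵢ(|x−xᵢ|+|y−yᵢ|) = Σwᵢ|x−xᵢ| + Σwᵢ|y−yᵢ|, so x and y are optimised independently as 1-D weighted medians.
Total weight W = 389; half = 194.5.
x-coordinate, sorted with cumulative weight:
  x=1 (Delta, w=150) cum 150
  x=5 (Gamma, w=9) cum 159
  x=6 (Alpha, w=100) cum 259  ← median
  x=9 (Beta, w=20) cum 279
  x=15 (Epsilon, w=110) cum 389
⇒ x* = 6
y-coordinate, sorted with cumulative weight:
  y=1 (Alpha, w=100) cum 100
  y=8 (Beta, w=20) cum 120
  y=9 (Gamma, w=9) cum 129
  y=11 (Delta, w=150) cum 279  ← median
  y=13 (Epsilon, w=110) cum 389
⇒ y* = 11

(6, 11)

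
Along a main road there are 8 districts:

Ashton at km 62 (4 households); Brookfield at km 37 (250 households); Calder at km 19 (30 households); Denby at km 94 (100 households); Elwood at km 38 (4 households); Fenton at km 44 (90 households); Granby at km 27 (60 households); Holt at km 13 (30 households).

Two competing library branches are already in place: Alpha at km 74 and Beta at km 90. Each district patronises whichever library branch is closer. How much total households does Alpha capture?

468

The indifferent point is the midpoint (74+90)/2 = 82; districts left of it (closer to Alpha at 74) go to Alpha, those right go to Beta.
  Holt at 13 (w=30) → Alpha
  Calder at 19 (w=30) → Alpha
  Granby at 27 (w=60) → Alpha
  Brookfield at 37 (w=250) → Alpha
  Elwood at 38 (w=4) → Alpha
  Fenton at 44 (w=90) → Alpha
  Ashton at 62 (w=4) → Alpha
  Denby at 94 (w=100) → Beta
Alpha captures 468; Beta captures 100.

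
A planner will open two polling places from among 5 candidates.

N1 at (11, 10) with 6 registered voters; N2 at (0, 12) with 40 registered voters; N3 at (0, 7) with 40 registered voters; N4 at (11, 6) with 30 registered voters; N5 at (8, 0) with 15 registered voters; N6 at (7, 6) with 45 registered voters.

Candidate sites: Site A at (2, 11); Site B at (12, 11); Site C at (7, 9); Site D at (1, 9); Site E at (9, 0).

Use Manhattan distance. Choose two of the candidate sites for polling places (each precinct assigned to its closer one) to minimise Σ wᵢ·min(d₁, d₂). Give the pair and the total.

Evaluate every pair (each demand assigned to the nearer of the two):
  {Site C, Site D}: total = 805
  {Site A, Site C}: total = 885
  {Site D, Site E}: total = 961
  {Site A, Site E}: total = 1035
  {Site B, Site D}: total = 1102
  {Site C, Site E}: total = 1150
  {Site A, Site B}: total = 1227
  {Site B, Site C}: total = 1237
  {Site A, Site D}: total = 1335
  {Site B, Site E}: total = 1727
Best pair: {Site C, Site D} with total 805.

{Site C, Site D}, total 805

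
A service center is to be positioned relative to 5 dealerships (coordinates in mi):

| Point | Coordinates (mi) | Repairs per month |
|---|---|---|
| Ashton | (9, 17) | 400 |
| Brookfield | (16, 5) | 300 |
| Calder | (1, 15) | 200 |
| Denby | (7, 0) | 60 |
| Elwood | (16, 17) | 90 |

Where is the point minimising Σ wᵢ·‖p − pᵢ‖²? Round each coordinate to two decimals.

(9.96, 12.22)

The minimiser of Σwᵢ‖p−pᵢ‖² is the weighted centroid p* = (Σwᵢpᵢ)/(Σwᵢ).
Σwᵢ = 1050.
Σwᵢxᵢ = 400·9 + 300·16 + 200·1 + 60·7 + 90·16 = 10460.
Σwᵢyᵢ = 400·17 + 300·5 + 200·15 + 60·0 + 90·17 = 12830.
x* = 10460/1050 = 9.96, y* = 12830/1050 = 12.22.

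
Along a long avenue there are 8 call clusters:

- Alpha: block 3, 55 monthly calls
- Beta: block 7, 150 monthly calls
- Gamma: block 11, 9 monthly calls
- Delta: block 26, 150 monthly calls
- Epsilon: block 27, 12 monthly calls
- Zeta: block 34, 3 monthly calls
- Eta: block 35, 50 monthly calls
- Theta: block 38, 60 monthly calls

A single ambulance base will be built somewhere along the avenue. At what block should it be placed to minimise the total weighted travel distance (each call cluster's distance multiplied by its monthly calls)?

x = 26

For a sum of weighted absolute distances on a line, the optimum is the weighted median (not the mean). Total weight W = 489; half-weight = 244.5.
Sort by position and accumulate weight:
  block 3 (Alpha, w=55) → cum 55
  block 7 (Beta, w=150) → cum 205
  block 11 (Gamma, w=9) → cum 214
  block 26 (Delta, w=150) → cum 364  ≥ 244.5 → median here
  block 27 (Epsilon, w=12) → cum 376
  block 34 (Zeta, w=3) → cum 379
  block 35 (Eta, w=50) → cum 429
  block 38 (Theta, w=60) → cum 489
Optimal location: block 26.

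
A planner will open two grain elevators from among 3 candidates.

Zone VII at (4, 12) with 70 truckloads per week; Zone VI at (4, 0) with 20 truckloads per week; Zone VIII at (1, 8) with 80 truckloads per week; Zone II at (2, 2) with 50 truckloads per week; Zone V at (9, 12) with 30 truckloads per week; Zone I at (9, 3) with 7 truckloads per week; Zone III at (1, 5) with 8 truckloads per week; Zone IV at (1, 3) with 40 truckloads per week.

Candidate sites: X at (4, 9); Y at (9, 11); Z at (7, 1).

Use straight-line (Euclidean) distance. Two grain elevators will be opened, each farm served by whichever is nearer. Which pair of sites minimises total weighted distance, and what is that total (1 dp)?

Evaluate every pair (each demand assigned to the nearer of the two):
  {X, Z}: total = 1268.9
  {X, Y}: total = 1400.0
  {Y, Z}: total = 1719.1
Best pair: {X, Z} with total 1268.9.

{X, Z}, total 1268.9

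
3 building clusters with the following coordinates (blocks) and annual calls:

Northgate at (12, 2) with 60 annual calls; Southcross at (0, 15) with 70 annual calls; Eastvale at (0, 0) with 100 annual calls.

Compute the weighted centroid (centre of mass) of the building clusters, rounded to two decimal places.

(3.13, 5.09)

The minimiser of Σwᵢ‖p−pᵢ‖² is the weighted centroid p* = (Σwᵢpᵢ)/(Σwᵢ).
Σwᵢ = 230.
Σwᵢxᵢ = 60·12 + 70·0 + 100·0 = 720.
Σwᵢyᵢ = 60·2 + 70·15 + 100·0 = 1170.
x* = 720/230 = 3.13, y* = 1170/230 = 5.09.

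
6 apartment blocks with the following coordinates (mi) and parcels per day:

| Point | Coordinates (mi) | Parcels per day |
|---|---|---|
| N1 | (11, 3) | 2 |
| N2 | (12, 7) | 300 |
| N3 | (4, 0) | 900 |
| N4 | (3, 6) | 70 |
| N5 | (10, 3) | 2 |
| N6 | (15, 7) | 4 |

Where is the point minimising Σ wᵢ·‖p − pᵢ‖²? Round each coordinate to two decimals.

The minimiser of Σwᵢ‖p−pᵢ‖² is the weighted centroid p* = (Σwᵢpᵢ)/(Σwᵢ).
Σwᵢ = 1278.
Σwᵢxᵢ = 2·11 + 300·12 + 900·4 + 70·3 + 2·10 + 4·15 = 7512.
Σwᵢyᵢ = 2·3 + 300·7 + 900·0 + 70·6 + 2·3 + 4·7 = 2560.
x* = 7512/1278 = 5.88, y* = 2560/1278 = 2.00.

(5.88, 2.00)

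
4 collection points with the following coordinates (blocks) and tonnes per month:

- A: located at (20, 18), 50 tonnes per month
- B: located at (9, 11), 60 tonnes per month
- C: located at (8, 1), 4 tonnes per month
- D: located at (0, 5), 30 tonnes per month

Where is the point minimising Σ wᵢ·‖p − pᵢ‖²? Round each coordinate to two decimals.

(10.92, 11.90)

The minimiser of Σwᵢ‖p−pᵢ‖² is the weighted centroid p* = (Σwᵢpᵢ)/(Σwᵢ).
Σwᵢ = 144.
Σwᵢxᵢ = 50·20 + 60·9 + 4·8 + 30·0 = 1572.
Σwᵢyᵢ = 50·18 + 60·11 + 4·1 + 30·5 = 1714.
x* = 1572/144 = 10.92, y* = 1714/144 = 11.90.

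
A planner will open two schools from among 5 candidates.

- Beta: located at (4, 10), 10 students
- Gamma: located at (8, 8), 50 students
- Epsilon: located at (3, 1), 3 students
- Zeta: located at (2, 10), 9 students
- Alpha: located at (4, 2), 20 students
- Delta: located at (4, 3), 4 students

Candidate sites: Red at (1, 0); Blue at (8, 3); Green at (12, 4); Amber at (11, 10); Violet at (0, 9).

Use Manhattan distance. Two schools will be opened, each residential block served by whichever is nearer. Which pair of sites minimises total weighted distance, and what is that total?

Evaluate every pair (each demand assigned to the nearer of the two):
  {Blue, Violet}: total = 464
  {Red, Amber}: total = 534
  {Blue, Amber}: total = 538
  {Red, Blue}: total = 584
  {Blue, Green}: total = 614
  {Amber, Violet}: total = 620
  {Red, Violet}: total = 660
  {Green, Amber}: total = 673
  {Green, Violet}: total = 746
  {Red, Green}: total = 762
Best pair: {Blue, Violet} with total 464.

{Blue, Violet}, total 464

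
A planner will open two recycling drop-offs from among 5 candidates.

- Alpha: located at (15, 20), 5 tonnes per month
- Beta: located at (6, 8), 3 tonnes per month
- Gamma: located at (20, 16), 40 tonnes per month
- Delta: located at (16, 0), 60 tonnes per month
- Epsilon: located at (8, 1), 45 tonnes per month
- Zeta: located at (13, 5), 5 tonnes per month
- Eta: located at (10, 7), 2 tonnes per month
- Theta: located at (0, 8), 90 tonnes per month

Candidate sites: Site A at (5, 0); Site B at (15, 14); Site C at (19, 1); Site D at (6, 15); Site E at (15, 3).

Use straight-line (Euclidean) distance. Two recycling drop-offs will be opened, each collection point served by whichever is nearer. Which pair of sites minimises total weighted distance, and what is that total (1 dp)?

{Site A, Site E}, total 1874.4

Evaluate every pair (each demand assigned to the nearer of the two):
  {Site A, Site E}: total = 1874.4
  {Site A, Site C}: total = 1957.0
  {Site A, Site B}: total = 1984.3
  {Site D, Site E}: total = 2003.7
  {Site C, Site D}: total = 2202.3
  {Site B, Site E}: total = 2243.6
  {Site A, Site D}: total = 2330.3
  {Site B, Site C}: total = 2469.8
  {Site B, Site D}: total = 2638.0
  {Site C, Site E}: total = 2640.3
Best pair: {Site A, Site E} with total 1874.4.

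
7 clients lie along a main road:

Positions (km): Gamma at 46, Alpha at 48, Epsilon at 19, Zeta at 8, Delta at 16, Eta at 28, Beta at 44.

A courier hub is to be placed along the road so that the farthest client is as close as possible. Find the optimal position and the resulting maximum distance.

The 1-center on a line is the midpoint of the two extreme points: leftmost at 8, rightmost at 48.
Optimal location = (8 + 48)/2 = 28; maximum distance = (48 − 8)/2 = 20.

location 28, max distance 20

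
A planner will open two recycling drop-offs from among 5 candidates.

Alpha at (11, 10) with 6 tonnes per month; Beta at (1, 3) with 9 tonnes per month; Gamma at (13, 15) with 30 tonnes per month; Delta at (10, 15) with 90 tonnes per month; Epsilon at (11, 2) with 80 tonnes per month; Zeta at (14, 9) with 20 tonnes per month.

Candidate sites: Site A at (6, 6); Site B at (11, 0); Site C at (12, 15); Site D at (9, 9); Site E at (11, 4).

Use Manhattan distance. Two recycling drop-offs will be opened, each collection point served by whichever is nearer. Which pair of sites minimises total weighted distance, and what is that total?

Evaluate every pair (each demand assigned to the nearer of the two):
  {Site C, Site E}: total = 665
  {Site B, Site C}: total = 683
  {Site C, Site D}: total = 1174
  {Site A, Site C}: total = 1198
  {Site D, Site E}: total = 1307
  {Site B, Site D}: total = 1325
  {Site A, Site D}: total = 1840
  {Site A, Site E}: total = 1898
  {Site B, Site E}: total = 1925
  {Site A, Site B}: total = 2156
Best pair: {Site C, Site E} with total 665.

{Site C, Site E}, total 665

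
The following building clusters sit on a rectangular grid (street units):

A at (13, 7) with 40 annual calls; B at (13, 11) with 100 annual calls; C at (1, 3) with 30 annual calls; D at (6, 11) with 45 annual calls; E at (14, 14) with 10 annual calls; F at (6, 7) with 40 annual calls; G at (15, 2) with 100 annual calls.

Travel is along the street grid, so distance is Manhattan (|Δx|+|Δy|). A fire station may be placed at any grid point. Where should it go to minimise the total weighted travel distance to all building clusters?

(13, 7)

Manhattan distance separates: Σwᵢ(|x−xᵢ|+|y−yᵢ|) = Σwᵢ|x−xᵢ| + Σwᵢ|y−yᵢ|, so x and y are optimised independently as 1-D weighted medians.
Total weight W = 365; half = 182.5.
x-coordinate, sorted with cumulative weight:
  x=1 (C, w=30) cum 30
  x=6 (D, w=45) cum 75
  x=6 (F, w=40) cum 115
  x=13 (A, w=40) cum 155
  x=13 (B, w=100) cum 255  ← median
  x=14 (E, w=10) cum 265
  x=15 (G, w=100) cum 365
⇒ x* = 13
y-coordinate, sorted with cumulative weight:
  y=2 (G, w=100) cum 100
  y=3 (C, w=30) cum 130
  y=7 (A, w=40) cum 170
  y=7 (F, w=40) cum 210  ← median
  y=11 (B, w=100) cum 310
  y=11 (D, w=45) cum 355
  y=14 (E, w=10) cum 365
⇒ y* = 7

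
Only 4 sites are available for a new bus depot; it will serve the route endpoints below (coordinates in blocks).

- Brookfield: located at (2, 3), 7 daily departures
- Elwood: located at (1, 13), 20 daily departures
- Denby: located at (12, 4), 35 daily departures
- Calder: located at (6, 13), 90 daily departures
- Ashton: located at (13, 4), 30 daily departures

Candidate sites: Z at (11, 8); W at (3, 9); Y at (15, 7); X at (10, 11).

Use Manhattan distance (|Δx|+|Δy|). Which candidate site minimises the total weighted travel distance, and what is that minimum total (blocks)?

X, total 1487 blocks

Total weighted distance at each candidate:
  Z (11, 8): total = 1653
  W (3, 9): total = 1739
  Y (15, 7): total = 2229
  X (10, 11): total = 1487
Minimum is at X with total 1487 blocks.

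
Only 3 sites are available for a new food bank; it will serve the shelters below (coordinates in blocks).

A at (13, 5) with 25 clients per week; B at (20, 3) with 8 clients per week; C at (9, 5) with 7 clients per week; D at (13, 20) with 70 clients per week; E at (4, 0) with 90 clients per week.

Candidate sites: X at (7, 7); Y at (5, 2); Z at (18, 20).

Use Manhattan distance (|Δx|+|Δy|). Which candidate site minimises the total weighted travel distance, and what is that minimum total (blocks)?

Y, total 2542 blocks

Total weighted distance at each candidate:
  X (7, 7): total = 2594
  Y (5, 2): total = 2542
  Z (18, 20): total = 4230
Minimum is at Y with total 2542 blocks.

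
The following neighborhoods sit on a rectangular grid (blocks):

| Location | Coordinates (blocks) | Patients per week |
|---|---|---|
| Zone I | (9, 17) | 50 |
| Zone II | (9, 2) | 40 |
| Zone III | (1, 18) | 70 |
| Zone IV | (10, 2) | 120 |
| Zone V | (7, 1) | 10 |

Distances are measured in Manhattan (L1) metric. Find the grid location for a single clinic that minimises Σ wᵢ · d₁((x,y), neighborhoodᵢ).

Manhattan distance separates: Σwᵢ(|x−xᵢ|+|y−yᵢ|) = Σwᵢ|x−xᵢ| + Σwᵢ|y−yᵢ|, so x and y are optimised independently as 1-D weighted medians.
Total weight W = 290; half = 145.
x-coordinate, sorted with cumulative weight:
  x=1 (Zone III, w=70) cum 70
  x=7 (Zone V, w=10) cum 80
  x=9 (Zone I, w=50) cum 130
  x=9 (Zone II, w=40) cum 170  ← median
  x=10 (Zone IV, w=120) cum 290
⇒ x* = 9
y-coordinate, sorted with cumulative weight:
  y=1 (Zone V, w=10) cum 10
  y=2 (Zone II, w=40) cum 50
  y=2 (Zone IV, w=120) cum 170  ← median
  y=17 (Zone I, w=50) cum 220
  y=18 (Zone III, w=70) cum 290
⇒ y* = 2

(9, 2)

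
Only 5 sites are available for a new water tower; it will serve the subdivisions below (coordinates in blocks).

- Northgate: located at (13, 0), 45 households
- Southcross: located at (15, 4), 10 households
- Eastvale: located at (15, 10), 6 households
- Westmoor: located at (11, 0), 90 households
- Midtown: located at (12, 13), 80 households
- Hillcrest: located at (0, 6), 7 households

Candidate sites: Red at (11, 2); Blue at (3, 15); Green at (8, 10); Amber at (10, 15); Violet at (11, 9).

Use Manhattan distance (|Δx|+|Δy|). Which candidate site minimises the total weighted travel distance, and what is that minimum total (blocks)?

Total weighted distance at each candidate:
  Red (11, 2): total = 1557
  Blue (3, 15): total = 4491
  Green (8, 10): total = 2661
  Amber (10, 15): total = 2923
  Violet (11, 9): total = 1923
Minimum is at Red with total 1557 blocks.

Red, total 1557 blocks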